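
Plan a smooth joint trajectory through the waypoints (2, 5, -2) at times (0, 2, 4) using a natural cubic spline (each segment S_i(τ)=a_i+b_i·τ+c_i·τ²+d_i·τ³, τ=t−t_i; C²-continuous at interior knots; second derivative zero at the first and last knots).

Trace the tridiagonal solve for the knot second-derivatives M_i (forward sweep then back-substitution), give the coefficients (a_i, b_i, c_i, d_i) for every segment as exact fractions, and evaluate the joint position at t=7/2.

  seg 0: a=2 b=11/4 c=0 d=-5/16
  seg 1: a=5 b=-1 c=-15/8 d=5/16
S(7/2) = 43/128

Δ: Δ0=3/2, Δ1=-7/2
row 1: diag=8, rhs=-30; c'=1/4, d'=-15/4
back: M1=-15/4
M: M0=0, M1=-15/4, M2=0
seg 0: a=2, c=M0/2=0, d=(M1−M0)/(6·2)=-5/16, b=Δ0−h0·(2M0+M1)/6=11/4
seg 1: a=5, c=M1/2=-15/8, d=(M2−M1)/(6·2)=5/16, b=Δ1−h1·(2M1+M2)/6=-1
t_q=7/2 → seg 1, τ=3/2; S=5+-1·τ+-15/8·τ²+5/16·τ³=43/128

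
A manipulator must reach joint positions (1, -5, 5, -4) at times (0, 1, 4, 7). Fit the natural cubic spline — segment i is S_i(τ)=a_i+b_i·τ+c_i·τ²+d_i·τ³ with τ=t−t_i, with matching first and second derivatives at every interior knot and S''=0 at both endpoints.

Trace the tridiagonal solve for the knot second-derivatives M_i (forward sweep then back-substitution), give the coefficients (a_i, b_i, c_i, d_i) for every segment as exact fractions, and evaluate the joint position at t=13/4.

Δ: Δ0=-6, Δ1=10/3, Δ2=-3
row 1: diag=8, rhs=56; c'=3/8, d'=7
row 2: denom=12−3·3/8=87/8; d'=(-38−3·7)/(87/8)=-472/87
back: M2=-472/87
back: M1=7−3/8·-472/87=262/29
M: M0=0, M1=262/29, M2=-472/87, M3=0
seg 0: a=1, c=M0/2=0, d=(M1−M0)/(6·1)=131/87, b=Δ0−h0·(2M0+M1)/6=-653/87
seg 1: a=-5, c=M1/2=131/29, d=(M2−M1)/(6·3)=-629/783, b=Δ1−h1·(2M1+M2)/6=-260/87
seg 2: a=5, c=M2/2=-236/87, d=(M3−M2)/(6·3)=236/783, b=Δ2−h2·(2M2+M3)/6=211/87
t_q=13/4 → seg 1, τ=9/4; S=-5+-260/87·τ+131/29·τ²+-629/783·τ³=3701/1856

  seg 0: a=1 b=-653/87 c=0 d=131/87
  seg 1: a=-5 b=-260/87 c=131/29 d=-629/783
  seg 2: a=5 b=211/87 c=-236/87 d=236/783
S(13/4) = 3701/1856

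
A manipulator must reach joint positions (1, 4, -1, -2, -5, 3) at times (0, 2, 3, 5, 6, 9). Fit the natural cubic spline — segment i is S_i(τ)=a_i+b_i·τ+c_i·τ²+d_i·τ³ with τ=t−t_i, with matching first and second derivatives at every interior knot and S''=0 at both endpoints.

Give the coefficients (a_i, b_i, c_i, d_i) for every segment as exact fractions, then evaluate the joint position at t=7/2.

Δ: Δ0=3/2, Δ1=-5, Δ2=-1/2, Δ3=-3, Δ4=8/3
row 1: diag=6, rhs=-39; c'=1/6, d'=-13/2
row 2: denom=6−1·1/6=35/6; d'=(27−1·-13/2)/(35/6)=201/35
row 3: denom=6−2·12/35=186/35; d'=(-15−2·201/35)/(186/35)=-309/62
row 4: denom=8−1·35/186=1453/186; d'=(34−1·-309/62)/(1453/186)=7251/1453
back: M4=7251/1453
back: M3=-309/62−35/186·7251/1453=-8606/1453
back: M2=201/35−12/35·-8606/1453=11295/1453
back: M1=-13/2−1/6·11295/1453=-11327/1453
M: M0=0, M1=-11327/1453, M2=11295/1453, M3=-8606/1453, M4=7251/1453, M5=0
seg 0: a=1, c=M0/2=0, d=(M1−M0)/(6·2)=-11327/17436, b=Δ0−h0·(2M0+M1)/6=35731/8718
seg 1: a=4, c=M1/2=-11327/2906, d=(M2−M1)/(6·1)=11311/4359, b=Δ1−h1·(2M1+M2)/6=-32231/8718
seg 2: a=-1, c=M2/2=11295/2906, d=(M3−M2)/(6·2)=-19901/17436, b=Δ2−h2·(2M2+M3)/6=-32327/8718
seg 3: a=-2, c=M3/2=-4303/1453, d=(M4−M3)/(6·1)=15857/8718, b=Δ3−h3·(2M3+M4)/6=-16193/8718
seg 4: a=-5, c=M4/2=7251/2906, d=(M5−M4)/(6·3)=-2417/8718, b=Δ4−h4·(2M4+M5)/6=-10129/4359
t_q=7/2 → seg 2, τ=1/2; S=-1+-32327/8718·τ+11295/2906·τ²+-19901/17436·τ³=-94155/46496

  seg 0: a=1 b=35731/8718 c=0 d=-11327/17436
  seg 1: a=4 b=-32231/8718 c=-11327/2906 d=11311/4359
  seg 2: a=-1 b=-32327/8718 c=11295/2906 d=-19901/17436
  seg 3: a=-2 b=-16193/8718 c=-4303/1453 d=15857/8718
  seg 4: a=-5 b=-10129/4359 c=7251/2906 d=-2417/8718
S(7/2) = -94155/46496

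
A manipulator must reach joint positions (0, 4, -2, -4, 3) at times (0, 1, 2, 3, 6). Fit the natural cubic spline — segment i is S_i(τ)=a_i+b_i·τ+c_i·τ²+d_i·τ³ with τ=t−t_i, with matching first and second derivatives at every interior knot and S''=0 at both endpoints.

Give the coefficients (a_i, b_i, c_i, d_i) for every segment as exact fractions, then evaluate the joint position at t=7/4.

Δ: Δ0=4, Δ1=-6, Δ2=-2, Δ3=7/3
row 1: diag=4, rhs=-60; c'=1/4, d'=-15
row 2: denom=4−1·1/4=15/4; d'=(24−1·-15)/(15/4)=52/5
row 3: denom=8−1·4/15=116/15; d'=(26−1·52/5)/(116/15)=117/58
back: M3=117/58
back: M2=52/5−4/15·117/58=286/29
back: M1=-15−1/4·286/29=-1013/58
M: M0=0, M1=-1013/58, M2=286/29, M3=117/58, M4=0
seg 0: a=0, c=M0/2=0, d=(M1−M0)/(6·1)=-1013/348, b=Δ0−h0·(2M0+M1)/6=2405/348
seg 1: a=4, c=M1/2=-1013/116, d=(M2−M1)/(6·1)=1585/348, b=Δ1−h1·(2M1+M2)/6=-317/174
seg 2: a=-2, c=M2/2=143/29, d=(M3−M2)/(6·1)=-455/348, b=Δ2−h2·(2M2+M3)/6=-1957/348
seg 3: a=-4, c=M3/2=117/116, d=(M4−M3)/(6·3)=-13/116, b=Δ3−h3·(2M3+M4)/6=55/174
t_q=7/4 → seg 1, τ=3/4; S=4+-317/174·τ+-1013/116·τ²+1585/348·τ³=-2651/7424

  seg 0: a=0 b=2405/348 c=0 d=-1013/348
  seg 1: a=4 b=-317/174 c=-1013/116 d=1585/348
  seg 2: a=-2 b=-1957/348 c=143/29 d=-455/348
  seg 3: a=-4 b=55/174 c=117/116 d=-13/116
S(7/4) = -2651/7424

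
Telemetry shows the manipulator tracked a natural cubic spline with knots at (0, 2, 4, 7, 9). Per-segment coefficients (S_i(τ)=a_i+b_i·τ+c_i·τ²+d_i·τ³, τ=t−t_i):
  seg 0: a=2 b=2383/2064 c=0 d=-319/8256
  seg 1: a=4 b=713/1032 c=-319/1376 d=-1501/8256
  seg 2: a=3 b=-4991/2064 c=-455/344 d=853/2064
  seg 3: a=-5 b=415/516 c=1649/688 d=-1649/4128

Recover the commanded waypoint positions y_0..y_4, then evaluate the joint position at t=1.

y_0=2 y_1=4 y_2=3 y_3=-5 y_4=3
S(1) = 8575/2752

y_0 = S_0(0) = a_0 = 2
y_1 = S_1(0) = a_1 = 4
y_2 = S_2(0) = a_2 = 3
y_3 = S_3(0) = a_3 = -5
y_4 = S_3(2) = 3
t_q=1 is in segment 0 (τ=1); S_0(τ)=8575/2752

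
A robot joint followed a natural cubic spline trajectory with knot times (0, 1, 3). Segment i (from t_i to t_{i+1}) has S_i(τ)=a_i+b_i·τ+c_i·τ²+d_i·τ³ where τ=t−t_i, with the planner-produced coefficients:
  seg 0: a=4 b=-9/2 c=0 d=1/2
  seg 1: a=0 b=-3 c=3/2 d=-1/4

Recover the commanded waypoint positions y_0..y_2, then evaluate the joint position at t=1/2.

y_0 = S_0(0) = a_0 = 4
y_1 = S_1(0) = a_1 = 0
y_2 = S_1(2) = -2
t_q=1/2 is in segment 0 (τ=1/2); S_0(τ)=29/16

y_0=4 y_1=0 y_2=-2
S(1/2) = 29/16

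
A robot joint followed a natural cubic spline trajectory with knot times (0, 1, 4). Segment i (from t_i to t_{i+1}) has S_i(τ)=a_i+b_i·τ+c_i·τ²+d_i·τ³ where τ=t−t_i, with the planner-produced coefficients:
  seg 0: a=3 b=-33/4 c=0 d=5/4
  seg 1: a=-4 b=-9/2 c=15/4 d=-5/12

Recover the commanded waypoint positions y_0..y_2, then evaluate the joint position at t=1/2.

y_0=3 y_1=-4 y_2=5
S(1/2) = -31/32

y_0 = S_0(0) = a_0 = 3
y_1 = S_1(0) = a_1 = -4
y_2 = S_1(3) = 5
t_q=1/2 is in segment 0 (τ=1/2); S_0(τ)=-31/32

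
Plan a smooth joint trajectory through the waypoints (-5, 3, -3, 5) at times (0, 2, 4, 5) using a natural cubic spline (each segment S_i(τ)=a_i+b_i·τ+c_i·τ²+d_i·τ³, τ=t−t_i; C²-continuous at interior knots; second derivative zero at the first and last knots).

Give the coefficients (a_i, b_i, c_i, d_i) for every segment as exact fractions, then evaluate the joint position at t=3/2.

Δ: Δ0=4, Δ1=-3, Δ2=8
row 1: diag=8, rhs=-42; c'=1/4, d'=-21/4
row 2: denom=6−2·1/4=11/2; d'=(66−2·-21/4)/(11/2)=153/11
back: M2=153/11
back: M1=-21/4−1/4·153/11=-96/11
M: M0=0, M1=-96/11, M2=153/11, M3=0
seg 0: a=-5, c=M0/2=0, d=(M1−M0)/(6·2)=-8/11, b=Δ0−h0·(2M0+M1)/6=76/11
seg 1: a=3, c=M1/2=-48/11, d=(M2−M1)/(6·2)=83/44, b=Δ1−h1·(2M1+M2)/6=-20/11
seg 2: a=-3, c=M2/2=153/22, d=(M3−M2)/(6·1)=-51/22, b=Δ2−h2·(2M2+M3)/6=37/11
t_q=3/2 → seg 0, τ=3/2; S=-5+76/11·τ+0·τ²+-8/11·τ³=32/11

  seg 0: a=-5 b=76/11 c=0 d=-8/11
  seg 1: a=3 b=-20/11 c=-48/11 d=83/44
  seg 2: a=-3 b=37/11 c=153/22 d=-51/22
S(3/2) = 32/11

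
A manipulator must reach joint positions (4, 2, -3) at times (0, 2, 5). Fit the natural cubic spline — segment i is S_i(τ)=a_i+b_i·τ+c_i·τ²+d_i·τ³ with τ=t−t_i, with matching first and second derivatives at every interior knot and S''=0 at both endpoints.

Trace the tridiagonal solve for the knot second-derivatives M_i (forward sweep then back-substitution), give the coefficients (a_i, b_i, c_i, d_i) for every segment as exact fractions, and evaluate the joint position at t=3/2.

  seg 0: a=4 b=-13/15 c=0 d=-1/30
  seg 1: a=2 b=-19/15 c=-1/5 d=1/45
S(3/2) = 207/80

Δ: Δ0=-1, Δ1=-5/3
row 1: diag=10, rhs=-4; c'=3/10, d'=-2/5
back: M1=-2/5
M: M0=0, M1=-2/5, M2=0
seg 0: a=4, c=M0/2=0, d=(M1−M0)/(6·2)=-1/30, b=Δ0−h0·(2M0+M1)/6=-13/15
seg 1: a=2, c=M1/2=-1/5, d=(M2−M1)/(6·3)=1/45, b=Δ1−h1·(2M1+M2)/6=-19/15
t_q=3/2 → seg 0, τ=3/2; S=4+-13/15·τ+0·τ²+-1/30·τ³=207/80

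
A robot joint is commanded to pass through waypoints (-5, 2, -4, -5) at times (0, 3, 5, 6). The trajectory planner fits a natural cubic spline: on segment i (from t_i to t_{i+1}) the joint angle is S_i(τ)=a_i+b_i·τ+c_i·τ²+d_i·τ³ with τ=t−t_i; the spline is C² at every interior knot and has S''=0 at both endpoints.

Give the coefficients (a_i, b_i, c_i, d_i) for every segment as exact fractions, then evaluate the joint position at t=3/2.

  seg 0: a=-5 b=179/42 c=0 d=-3/14
  seg 1: a=2 b=-32/21 c=-27/14 d=25/42
  seg 2: a=-4 b=-44/21 c=23/14 d=-23/42
S(3/2) = 75/112

Δ: Δ0=7/3, Δ1=-3, Δ2=-1
row 1: diag=10, rhs=-32; c'=1/5, d'=-16/5
row 2: denom=6−2·1/5=28/5; d'=(12−2·-16/5)/(28/5)=23/7
back: M2=23/7
back: M1=-16/5−1/5·23/7=-27/7
M: M0=0, M1=-27/7, M2=23/7, M3=0
seg 0: a=-5, c=M0/2=0, d=(M1−M0)/(6·3)=-3/14, b=Δ0−h0·(2M0+M1)/6=179/42
seg 1: a=2, c=M1/2=-27/14, d=(M2−M1)/(6·2)=25/42, b=Δ1−h1·(2M1+M2)/6=-32/21
seg 2: a=-4, c=M2/2=23/14, d=(M3−M2)/(6·1)=-23/42, b=Δ2−h2·(2M2+M3)/6=-44/21
t_q=3/2 → seg 0, τ=3/2; S=-5+179/42·τ+0·τ²+-3/14·τ³=75/112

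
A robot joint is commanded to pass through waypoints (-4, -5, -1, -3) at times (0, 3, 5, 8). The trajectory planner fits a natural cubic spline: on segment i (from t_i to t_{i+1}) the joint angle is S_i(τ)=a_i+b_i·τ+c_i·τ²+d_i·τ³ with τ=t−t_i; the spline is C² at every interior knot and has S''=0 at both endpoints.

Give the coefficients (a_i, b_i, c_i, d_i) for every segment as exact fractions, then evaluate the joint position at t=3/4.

  seg 0: a=-4 b=-59/48 c=0 d=43/432
  seg 1: a=-5 b=35/24 c=43/48 d=-5/16
  seg 2: a=-1 b=31/24 c=-47/48 d=47/432
S(3/4) = -4997/1024

Δ: Δ0=-1/3, Δ1=2, Δ2=-2/3
row 1: diag=10, rhs=14; c'=1/5, d'=7/5
row 2: denom=10−2·1/5=48/5; d'=(-16−2·7/5)/(48/5)=-47/24
back: M2=-47/24
back: M1=7/5−1/5·-47/24=43/24
M: M0=0, M1=43/24, M2=-47/24, M3=0
seg 0: a=-4, c=M0/2=0, d=(M1−M0)/(6·3)=43/432, b=Δ0−h0·(2M0+M1)/6=-59/48
seg 1: a=-5, c=M1/2=43/48, d=(M2−M1)/(6·2)=-5/16, b=Δ1−h1·(2M1+M2)/6=35/24
seg 2: a=-1, c=M2/2=-47/48, d=(M3−M2)/(6·3)=47/432, b=Δ2−h2·(2M2+M3)/6=31/24
t_q=3/4 → seg 0, τ=3/4; S=-4+-59/48·τ+0·τ²+43/432·τ³=-4997/1024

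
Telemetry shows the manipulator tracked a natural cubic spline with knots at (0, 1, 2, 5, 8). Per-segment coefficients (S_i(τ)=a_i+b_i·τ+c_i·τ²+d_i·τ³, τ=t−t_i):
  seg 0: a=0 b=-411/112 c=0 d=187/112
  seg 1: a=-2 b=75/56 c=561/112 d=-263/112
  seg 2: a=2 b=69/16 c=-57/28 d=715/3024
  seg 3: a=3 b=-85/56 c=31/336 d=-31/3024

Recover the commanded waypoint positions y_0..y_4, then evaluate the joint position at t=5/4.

y_0 = S_0(0) = a_0 = 0
y_1 = S_1(0) = a_1 = -2
y_2 = S_2(0) = a_2 = 2
y_3 = S_3(0) = a_3 = 3
y_4 = S_3(3) = -1
t_q=5/4 is in segment 1 (τ=1/4); S_1(τ)=-9955/7168

y_0=0 y_1=-2 y_2=2 y_3=3 y_4=-1
S(5/4) = -9955/7168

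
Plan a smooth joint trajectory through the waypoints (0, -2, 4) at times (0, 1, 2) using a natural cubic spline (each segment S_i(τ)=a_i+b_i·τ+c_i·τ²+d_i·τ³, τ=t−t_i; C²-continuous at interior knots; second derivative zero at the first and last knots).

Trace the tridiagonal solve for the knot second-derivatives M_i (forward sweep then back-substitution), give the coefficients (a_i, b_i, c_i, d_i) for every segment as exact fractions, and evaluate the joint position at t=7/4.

  seg 0: a=0 b=-4 c=0 d=2
  seg 1: a=-2 b=2 c=6 d=-2
S(7/4) = 65/32

Δ: Δ0=-2, Δ1=6
row 1: diag=4, rhs=48; c'=1/4, d'=12
back: M1=12
M: M0=0, M1=12, M2=0
seg 0: a=0, c=M0/2=0, d=(M1−M0)/(6·1)=2, b=Δ0−h0·(2M0+M1)/6=-4
seg 1: a=-2, c=M1/2=6, d=(M2−M1)/(6·1)=-2, b=Δ1−h1·(2M1+M2)/6=2
t_q=7/4 → seg 1, τ=3/4; S=-2+2·τ+6·τ²+-2·τ³=65/32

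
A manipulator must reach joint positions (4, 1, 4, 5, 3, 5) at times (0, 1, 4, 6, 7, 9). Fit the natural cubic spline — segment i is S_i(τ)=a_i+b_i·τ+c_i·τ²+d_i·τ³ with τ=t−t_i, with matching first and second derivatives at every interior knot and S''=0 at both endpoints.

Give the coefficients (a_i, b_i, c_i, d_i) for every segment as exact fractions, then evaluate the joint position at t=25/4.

Δ: Δ0=-3, Δ1=1, Δ2=1/2, Δ3=-2, Δ4=1
row 1: diag=8, rhs=24; c'=3/8, d'=3
row 2: denom=10−3·3/8=71/8; d'=(-3−3·3)/(71/8)=-96/71
row 3: denom=6−2·16/71=394/71; d'=(-15−2·-96/71)/(394/71)=-873/394
row 4: denom=6−1·71/394=2293/394; d'=(18−1·-873/394)/(2293/394)=7965/2293
back: M4=7965/2293
back: M3=-873/394−71/394·7965/2293=-6516/2293
back: M2=-96/71−16/71·-6516/2293=-1632/2293
back: M1=3−3/8·-1632/2293=7491/2293
M: M0=0, M1=7491/2293, M2=-1632/2293, M3=-6516/2293, M4=7965/2293, M5=0
seg 0: a=4, c=M0/2=0, d=(M1−M0)/(6·1)=2497/4586, b=Δ0−h0·(2M0+M1)/6=-16255/4586
seg 1: a=1, c=M1/2=7491/4586, d=(M2−M1)/(6·3)=-3041/13758, b=Δ1−h1·(2M1+M2)/6=-4382/2293
seg 2: a=4, c=M2/2=-816/2293, d=(M3−M2)/(6·2)=-407/2293, b=Δ2−h2·(2M2+M3)/6=8813/4586
seg 3: a=5, c=M3/2=-3258/2293, d=(M4−M3)/(6·1)=4827/4586, b=Δ3−h3·(2M3+M4)/6=-7483/4586
seg 4: a=3, c=M4/2=7965/4586, d=(M5−M4)/(6·2)=-2655/9172, b=Δ4−h4·(2M4+M5)/6=-3017/2293
t_q=25/4 → seg 3, τ=1/4; S=5+-7483/4586·τ+-3258/2293·τ²+4827/4586·τ³=1326555/293504

  seg 0: a=4 b=-16255/4586 c=0 d=2497/4586
  seg 1: a=1 b=-4382/2293 c=7491/4586 d=-3041/13758
  seg 2: a=4 b=8813/4586 c=-816/2293 d=-407/2293
  seg 3: a=5 b=-7483/4586 c=-3258/2293 d=4827/4586
  seg 4: a=3 b=-3017/2293 c=7965/4586 d=-2655/9172
S(25/4) = 1326555/293504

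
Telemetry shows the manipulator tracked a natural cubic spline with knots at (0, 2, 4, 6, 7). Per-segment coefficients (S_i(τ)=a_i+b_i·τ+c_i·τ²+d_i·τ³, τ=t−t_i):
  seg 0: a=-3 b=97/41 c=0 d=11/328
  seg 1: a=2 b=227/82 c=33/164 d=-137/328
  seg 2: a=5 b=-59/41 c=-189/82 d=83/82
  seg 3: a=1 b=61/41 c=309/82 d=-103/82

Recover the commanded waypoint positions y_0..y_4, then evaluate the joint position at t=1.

y_0 = S_0(0) = a_0 = -3
y_1 = S_1(0) = a_1 = 2
y_2 = S_2(0) = a_2 = 5
y_3 = S_3(0) = a_3 = 1
y_4 = S_3(1) = 5
t_q=1 is in segment 0 (τ=1); S_0(τ)=-197/328

y_0=-3 y_1=2 y_2=5 y_3=1 y_4=5
S(1) = -197/328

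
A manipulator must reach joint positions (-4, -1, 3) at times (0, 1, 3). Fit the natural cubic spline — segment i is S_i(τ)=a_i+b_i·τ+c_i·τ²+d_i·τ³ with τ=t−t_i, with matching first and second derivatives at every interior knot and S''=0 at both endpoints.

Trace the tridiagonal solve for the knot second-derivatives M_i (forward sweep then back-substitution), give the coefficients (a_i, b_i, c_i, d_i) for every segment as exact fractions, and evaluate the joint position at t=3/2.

Δ: Δ0=3, Δ1=2
row 1: diag=6, rhs=-6; c'=1/3, d'=-1
back: M1=-1
M: M0=0, M1=-1, M2=0
seg 0: a=-4, c=M0/2=0, d=(M1−M0)/(6·1)=-1/6, b=Δ0−h0·(2M0+M1)/6=19/6
seg 1: a=-1, c=M1/2=-1/2, d=(M2−M1)/(6·2)=1/12, b=Δ1−h1·(2M1+M2)/6=8/3
t_q=3/2 → seg 1, τ=1/2; S=-1+8/3·τ+-1/2·τ²+1/12·τ³=7/32

  seg 0: a=-4 b=19/6 c=0 d=-1/6
  seg 1: a=-1 b=8/3 c=-1/2 d=1/12
S(3/2) = 7/32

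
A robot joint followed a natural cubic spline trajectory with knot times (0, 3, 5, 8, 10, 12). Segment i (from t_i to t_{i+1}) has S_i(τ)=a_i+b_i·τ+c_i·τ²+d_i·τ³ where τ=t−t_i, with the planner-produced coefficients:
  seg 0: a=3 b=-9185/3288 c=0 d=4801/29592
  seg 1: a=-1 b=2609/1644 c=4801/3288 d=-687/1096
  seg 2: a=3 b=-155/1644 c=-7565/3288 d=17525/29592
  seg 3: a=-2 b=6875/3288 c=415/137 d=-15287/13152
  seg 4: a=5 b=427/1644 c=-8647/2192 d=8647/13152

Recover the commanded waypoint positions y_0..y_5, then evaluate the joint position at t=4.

y_0=3 y_1=-1 y_2=3 y_3=-2 y_4=5 y_5=-5
S(4) = 2335/1644

y_0 = S_0(0) = a_0 = 3
y_1 = S_1(0) = a_1 = -1
y_2 = S_2(0) = a_2 = 3
y_3 = S_3(0) = a_3 = -2
y_4 = S_4(0) = a_4 = 5
y_5 = S_4(2) = -5
t_q=4 is in segment 1 (τ=1); S_1(τ)=2335/1644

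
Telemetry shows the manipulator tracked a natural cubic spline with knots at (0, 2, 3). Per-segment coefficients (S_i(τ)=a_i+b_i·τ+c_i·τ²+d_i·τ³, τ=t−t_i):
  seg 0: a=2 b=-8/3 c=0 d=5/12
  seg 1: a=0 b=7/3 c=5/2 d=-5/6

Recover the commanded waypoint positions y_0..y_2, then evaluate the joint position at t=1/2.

y_0 = S_0(0) = a_0 = 2
y_1 = S_1(0) = a_1 = 0
y_2 = S_1(1) = 4
t_q=1/2 is in segment 0 (τ=1/2); S_0(τ)=23/32

y_0=2 y_1=0 y_2=4
S(1/2) = 23/32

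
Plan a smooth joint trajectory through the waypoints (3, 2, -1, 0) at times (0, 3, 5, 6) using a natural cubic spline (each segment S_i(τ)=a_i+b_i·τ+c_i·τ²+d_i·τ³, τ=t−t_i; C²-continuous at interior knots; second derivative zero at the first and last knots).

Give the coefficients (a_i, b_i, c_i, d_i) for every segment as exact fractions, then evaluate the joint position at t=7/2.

Δ: Δ0=-1/3, Δ1=-3/2, Δ2=1
row 1: diag=10, rhs=-7; c'=1/5, d'=-7/10
row 2: denom=6−2·1/5=28/5; d'=(15−2·-7/10)/(28/5)=41/14
back: M2=41/14
back: M1=-7/10−1/5·41/14=-9/7
M: M0=0, M1=-9/7, M2=41/14, M3=0
seg 0: a=3, c=M0/2=0, d=(M1−M0)/(6·3)=-1/14, b=Δ0−h0·(2M0+M1)/6=13/42
seg 1: a=2, c=M1/2=-9/14, d=(M2−M1)/(6·2)=59/168, b=Δ1−h1·(2M1+M2)/6=-34/21
seg 2: a=-1, c=M2/2=41/28, d=(M3−M2)/(6·1)=-41/84, b=Δ2−h2·(2M2+M3)/6=1/42
t_q=7/2 → seg 1, τ=1/2; S=2+-34/21·τ+-9/14·τ²+59/168·τ³=481/448

  seg 0: a=3 b=13/42 c=0 d=-1/14
  seg 1: a=2 b=-34/21 c=-9/14 d=59/168
  seg 2: a=-1 b=1/42 c=41/28 d=-41/84
S(7/2) = 481/448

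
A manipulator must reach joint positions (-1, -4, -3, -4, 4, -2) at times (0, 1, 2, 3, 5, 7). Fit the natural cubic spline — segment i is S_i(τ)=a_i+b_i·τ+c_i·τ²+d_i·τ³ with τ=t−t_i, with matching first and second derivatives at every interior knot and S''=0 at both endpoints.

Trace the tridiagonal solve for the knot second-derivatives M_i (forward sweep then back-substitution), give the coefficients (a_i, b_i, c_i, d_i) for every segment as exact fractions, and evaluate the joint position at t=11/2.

  seg 0: a=-1 b=-1349/314 c=0 d=407/314
  seg 1: a=-4 b=-64/157 c=1221/314 d=-779/314
  seg 2: a=-3 b=-23/314 c=-558/157 d=825/314
  seg 3: a=-4 b=110/157 c=1359/314 d=-841/628
  seg 4: a=4 b=305/157 c=-582/157 d=97/157
S(11/2) = 5177/1256

Δ: Δ0=-3, Δ1=1, Δ2=-1, Δ3=4, Δ4=-3
row 1: diag=4, rhs=24; c'=1/4, d'=6
row 2: denom=4−1·1/4=15/4; d'=(-12−1·6)/(15/4)=-24/5
row 3: denom=6−1·4/15=86/15; d'=(30−1·-24/5)/(86/15)=261/43
row 4: denom=8−2·15/43=314/43; d'=(-42−2·261/43)/(314/43)=-1164/157
back: M4=-1164/157
back: M3=261/43−15/43·-1164/157=1359/157
back: M2=-24/5−4/15·1359/157=-1116/157
back: M1=6−1/4·-1116/157=1221/157
M: M0=0, M1=1221/157, M2=-1116/157, M3=1359/157, M4=-1164/157, M5=0
seg 0: a=-1, c=M0/2=0, d=(M1−M0)/(6·1)=407/314, b=Δ0−h0·(2M0+M1)/6=-1349/314
seg 1: a=-4, c=M1/2=1221/314, d=(M2−M1)/(6·1)=-779/314, b=Δ1−h1·(2M1+M2)/6=-64/157
seg 2: a=-3, c=M2/2=-558/157, d=(M3−M2)/(6·1)=825/314, b=Δ2−h2·(2M2+M3)/6=-23/314
seg 3: a=-4, c=M3/2=1359/314, d=(M4−M3)/(6·2)=-841/628, b=Δ3−h3·(2M3+M4)/6=110/157
seg 4: a=4, c=M4/2=-582/157, d=(M5−M4)/(6·2)=97/157, b=Δ4−h4·(2M4+M5)/6=305/157
t_q=11/2 → seg 4, τ=1/2; S=4+305/157·τ+-582/157·τ²+97/157·τ³=5177/1256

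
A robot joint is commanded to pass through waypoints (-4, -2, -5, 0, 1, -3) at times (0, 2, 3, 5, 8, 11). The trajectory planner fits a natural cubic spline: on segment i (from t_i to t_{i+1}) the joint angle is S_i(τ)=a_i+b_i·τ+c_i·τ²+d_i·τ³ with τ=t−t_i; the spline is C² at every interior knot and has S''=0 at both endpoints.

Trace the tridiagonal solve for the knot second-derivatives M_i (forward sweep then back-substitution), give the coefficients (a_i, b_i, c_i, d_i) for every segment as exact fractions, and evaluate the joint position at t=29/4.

  seg 0: a=-4 b=3282/1199 c=0 d=-2083/4796
  seg 1: a=-2 b=-2967/1199 c=-6249/2398 d=4989/2398
  seg 2: a=-5 b=-315/218 c=4359/1199 d=-997/1199
  seg 3: a=0 b=7479/2398 c=-1623/1199 d=9175/64746
  seg 4: a=1 b=-1411/1199 c=-563/7194 d=563/64746
S(29/4) = 272997/153472

Δ: Δ0=1, Δ1=-3, Δ2=5/2, Δ3=1/3, Δ4=-4/3
row 1: diag=6, rhs=-24; c'=1/6, d'=-4
row 2: denom=6−1·1/6=35/6; d'=(33−1·-4)/(35/6)=222/35
row 3: denom=10−2·12/35=326/35; d'=(-13−2·222/35)/(326/35)=-899/326
row 4: denom=12−3·105/326=3597/326; d'=(-10−3·-899/326)/(3597/326)=-563/3597
back: M4=-563/3597
back: M3=-899/326−105/326·-563/3597=-3246/1199
back: M2=222/35−12/35·-3246/1199=8718/1199
back: M1=-4−1/6·8718/1199=-6249/1199
M: M0=0, M1=-6249/1199, M2=8718/1199, M3=-3246/1199, M4=-563/3597, M5=0
seg 0: a=-4, c=M0/2=0, d=(M1−M0)/(6·2)=-2083/4796, b=Δ0−h0·(2M0+M1)/6=3282/1199
seg 1: a=-2, c=M1/2=-6249/2398, d=(M2−M1)/(6·1)=4989/2398, b=Δ1−h1·(2M1+M2)/6=-2967/1199
seg 2: a=-5, c=M2/2=4359/1199, d=(M3−M2)/(6·2)=-997/1199, b=Δ2−h2·(2M2+M3)/6=-315/218
seg 3: a=0, c=M3/2=-1623/1199, d=(M4−M3)/(6·3)=9175/64746, b=Δ3−h3·(2M3+M4)/6=7479/2398
seg 4: a=1, c=M4/2=-563/7194, d=(M5−M4)/(6·3)=563/64746, b=Δ4−h4·(2M4+M5)/6=-1411/1199
t_q=29/4 → seg 3, τ=9/4; S=0+7479/2398·τ+-1623/1199·τ²+9175/64746·τ³=272997/153472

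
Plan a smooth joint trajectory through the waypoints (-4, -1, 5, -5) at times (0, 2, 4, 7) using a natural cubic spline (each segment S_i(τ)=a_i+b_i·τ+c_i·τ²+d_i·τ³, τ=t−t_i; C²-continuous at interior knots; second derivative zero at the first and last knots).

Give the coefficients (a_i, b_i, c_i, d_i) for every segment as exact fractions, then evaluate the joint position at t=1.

Δ: Δ0=3/2, Δ1=3, Δ2=-10/3
row 1: diag=8, rhs=9; c'=1/4, d'=9/8
row 2: denom=10−2·1/4=19/2; d'=(-38−2·9/8)/(19/2)=-161/38
back: M2=-161/38
back: M1=9/8−1/4·-161/38=83/38
M: M0=0, M1=83/38, M2=-161/38, M3=0
seg 0: a=-4, c=M0/2=0, d=(M1−M0)/(6·2)=83/456, b=Δ0−h0·(2M0+M1)/6=44/57
seg 1: a=-1, c=M1/2=83/76, d=(M2−M1)/(6·2)=-61/114, b=Δ1−h1·(2M1+M2)/6=337/114
seg 2: a=5, c=M2/2=-161/76, d=(M3−M2)/(6·3)=161/684, b=Δ2−h2·(2M2+M3)/6=103/114
t_q=1 → seg 0, τ=1; S=-4+44/57·τ+0·τ²+83/456·τ³=-463/152

  seg 0: a=-4 b=44/57 c=0 d=83/456
  seg 1: a=-1 b=337/114 c=83/76 d=-61/114
  seg 2: a=5 b=103/114 c=-161/76 d=161/684
S(1) = -463/152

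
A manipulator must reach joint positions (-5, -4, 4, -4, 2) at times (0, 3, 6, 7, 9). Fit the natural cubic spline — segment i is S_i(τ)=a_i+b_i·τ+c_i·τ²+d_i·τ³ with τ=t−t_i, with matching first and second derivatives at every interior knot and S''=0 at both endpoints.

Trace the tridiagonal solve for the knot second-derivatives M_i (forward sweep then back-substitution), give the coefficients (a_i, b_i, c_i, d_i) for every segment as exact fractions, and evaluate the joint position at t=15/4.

  seg 0: a=-5 b=-139/85 c=0 d=502/2295
  seg 1: a=-4 b=363/85 c=502/255 d=-383/459
  seg 2: a=4 b=-548/85 c=-471/85 d=339/85
  seg 3: a=-4 b=-473/85 c=546/85 d=-91/85
S(15/4) = -227/5440

Δ: Δ0=1/3, Δ1=8/3, Δ2=-8, Δ3=3
row 1: diag=12, rhs=14; c'=1/4, d'=7/6
row 2: denom=8−3·1/4=29/4; d'=(-64−3·7/6)/(29/4)=-270/29
row 3: denom=6−1·4/29=170/29; d'=(66−1·-270/29)/(170/29)=1092/85
back: M3=1092/85
back: M2=-270/29−4/29·1092/85=-942/85
back: M1=7/6−1/4·-942/85=1004/255
M: M0=0, M1=1004/255, M2=-942/85, M3=1092/85, M4=0
seg 0: a=-5, c=M0/2=0, d=(M1−M0)/(6·3)=502/2295, b=Δ0−h0·(2M0+M1)/6=-139/85
seg 1: a=-4, c=M1/2=502/255, d=(M2−M1)/(6·3)=-383/459, b=Δ1−h1·(2M1+M2)/6=363/85
seg 2: a=4, c=M2/2=-471/85, d=(M3−M2)/(6·1)=339/85, b=Δ2−h2·(2M2+M3)/6=-548/85
seg 3: a=-4, c=M3/2=546/85, d=(M4−M3)/(6·2)=-91/85, b=Δ3−h3·(2M3+M4)/6=-473/85
t_q=15/4 → seg 1, τ=3/4; S=-4+363/85·τ+502/255·τ²+-383/459·τ³=-227/5440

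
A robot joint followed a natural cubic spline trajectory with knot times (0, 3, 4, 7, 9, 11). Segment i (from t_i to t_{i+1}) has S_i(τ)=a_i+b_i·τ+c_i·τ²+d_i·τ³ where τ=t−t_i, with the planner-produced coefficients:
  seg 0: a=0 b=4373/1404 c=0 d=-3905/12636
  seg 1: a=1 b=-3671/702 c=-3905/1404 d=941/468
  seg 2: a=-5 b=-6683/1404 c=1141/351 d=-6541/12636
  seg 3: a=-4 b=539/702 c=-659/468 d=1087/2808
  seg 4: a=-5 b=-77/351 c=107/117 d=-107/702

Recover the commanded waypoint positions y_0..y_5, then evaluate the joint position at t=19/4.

y_0 = S_0(0) = a_0 = 0
y_1 = S_1(0) = a_1 = 1
y_2 = S_2(0) = a_2 = -5
y_3 = S_3(0) = a_3 = -4
y_4 = S_4(0) = a_4 = -5
y_5 = S_4(2) = -3
t_q=19/4 is in segment 2 (τ=3/4); S_2(τ)=-69487/9984

y_0=0 y_1=1 y_2=-5 y_3=-4 y_4=-5 y_5=-3
S(19/4) = -69487/9984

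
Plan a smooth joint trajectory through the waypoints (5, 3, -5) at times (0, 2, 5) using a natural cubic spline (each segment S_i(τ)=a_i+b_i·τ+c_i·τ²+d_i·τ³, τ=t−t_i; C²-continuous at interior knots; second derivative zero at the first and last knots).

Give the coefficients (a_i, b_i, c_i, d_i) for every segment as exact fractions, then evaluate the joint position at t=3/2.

  seg 0: a=5 b=-2/3 c=0 d=-1/12
  seg 1: a=3 b=-5/3 c=-1/2 d=1/18
S(3/2) = 119/32

Δ: Δ0=-1, Δ1=-8/3
row 1: diag=10, rhs=-10; c'=3/10, d'=-1
back: M1=-1
M: M0=0, M1=-1, M2=0
seg 0: a=5, c=M0/2=0, d=(M1−M0)/(6·2)=-1/12, b=Δ0−h0·(2M0+M1)/6=-2/3
seg 1: a=3, c=M1/2=-1/2, d=(M2−M1)/(6·3)=1/18, b=Δ1−h1·(2M1+M2)/6=-5/3
t_q=3/2 → seg 0, τ=3/2; S=5+-2/3·τ+0·τ²+-1/12·τ³=119/32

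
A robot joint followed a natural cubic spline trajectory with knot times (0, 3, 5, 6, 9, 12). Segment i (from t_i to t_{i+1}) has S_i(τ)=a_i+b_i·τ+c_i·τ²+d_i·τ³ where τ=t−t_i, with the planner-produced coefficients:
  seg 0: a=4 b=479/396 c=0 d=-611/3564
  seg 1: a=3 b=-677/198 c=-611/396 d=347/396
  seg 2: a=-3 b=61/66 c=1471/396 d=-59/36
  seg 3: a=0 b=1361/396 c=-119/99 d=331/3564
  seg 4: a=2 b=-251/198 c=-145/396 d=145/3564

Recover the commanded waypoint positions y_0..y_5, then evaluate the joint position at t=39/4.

y_0=4 y_1=3 y_2=-3 y_3=0 y_4=2 y_5=-4
S(39/4) = 2423/2816

y_0 = S_0(0) = a_0 = 4
y_1 = S_1(0) = a_1 = 3
y_2 = S_2(0) = a_2 = -3
y_3 = S_3(0) = a_3 = 0
y_4 = S_4(0) = a_4 = 2
y_5 = S_4(3) = -4
t_q=39/4 is in segment 4 (τ=3/4); S_4(τ)=2423/2816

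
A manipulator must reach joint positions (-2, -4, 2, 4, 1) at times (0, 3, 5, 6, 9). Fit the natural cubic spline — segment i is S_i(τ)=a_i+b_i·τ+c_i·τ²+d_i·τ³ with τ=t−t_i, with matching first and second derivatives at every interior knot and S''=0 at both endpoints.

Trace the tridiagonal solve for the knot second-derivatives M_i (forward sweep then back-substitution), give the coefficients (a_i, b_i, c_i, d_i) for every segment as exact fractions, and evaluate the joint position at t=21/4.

  seg 0: a=-2 b=-839/438 c=0 d=547/3942
  seg 1: a=-4 b=401/219 c=547/438 d=-97/292
  seg 2: a=2 b=622/219 c=-163/219 d=-7/73
  seg 3: a=4 b=233/219 c=-226/219 d=226/1971
S(21/4) = 12437/4672

Δ: Δ0=-2/3, Δ1=3, Δ2=2, Δ3=-1
row 1: diag=10, rhs=22; c'=1/5, d'=11/5
row 2: denom=6−2·1/5=28/5; d'=(-6−2·11/5)/(28/5)=-13/7
row 3: denom=8−1·5/28=219/28; d'=(-18−1·-13/7)/(219/28)=-452/219
back: M3=-452/219
back: M2=-13/7−5/28·-452/219=-326/219
back: M1=11/5−1/5·-326/219=547/219
M: M0=0, M1=547/219, M2=-326/219, M3=-452/219, M4=0
seg 0: a=-2, c=M0/2=0, d=(M1−M0)/(6·3)=547/3942, b=Δ0−h0·(2M0+M1)/6=-839/438
seg 1: a=-4, c=M1/2=547/438, d=(M2−M1)/(6·2)=-97/292, b=Δ1−h1·(2M1+M2)/6=401/219
seg 2: a=2, c=M2/2=-163/219, d=(M3−M2)/(6·1)=-7/73, b=Δ2−h2·(2M2+M3)/6=622/219
seg 3: a=4, c=M3/2=-226/219, d=(M4−M3)/(6·3)=226/1971, b=Δ3−h3·(2M3+M4)/6=233/219
t_q=21/4 → seg 2, τ=1/4; S=2+622/219·τ+-163/219·τ²+-7/73·τ³=12437/4672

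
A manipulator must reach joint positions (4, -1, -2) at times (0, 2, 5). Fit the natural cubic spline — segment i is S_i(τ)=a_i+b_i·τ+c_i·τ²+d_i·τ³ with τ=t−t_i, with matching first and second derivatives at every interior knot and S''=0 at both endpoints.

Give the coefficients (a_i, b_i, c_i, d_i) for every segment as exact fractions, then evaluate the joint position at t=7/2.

  seg 0: a=4 b=-44/15 c=0 d=13/120
  seg 1: a=-1 b=-49/30 c=13/20 d=-13/180
S(7/2) = -357/160

Δ: Δ0=-5/2, Δ1=-1/3
row 1: diag=10, rhs=13; c'=3/10, d'=13/10
back: M1=13/10
M: M0=0, M1=13/10, M2=0
seg 0: a=4, c=M0/2=0, d=(M1−M0)/(6·2)=13/120, b=Δ0−h0·(2M0+M1)/6=-44/15
seg 1: a=-1, c=M1/2=13/20, d=(M2−M1)/(6·3)=-13/180, b=Δ1−h1·(2M1+M2)/6=-49/30
t_q=7/2 → seg 1, τ=3/2; S=-1+-49/30·τ+13/20·τ²+-13/180·τ³=-357/160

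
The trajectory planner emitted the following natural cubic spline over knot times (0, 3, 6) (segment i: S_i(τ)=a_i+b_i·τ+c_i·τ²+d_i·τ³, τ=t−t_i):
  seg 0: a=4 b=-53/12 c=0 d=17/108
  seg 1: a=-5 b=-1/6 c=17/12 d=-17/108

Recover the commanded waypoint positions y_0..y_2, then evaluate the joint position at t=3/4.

y_0 = S_0(0) = a_0 = 4
y_1 = S_1(0) = a_1 = -5
y_2 = S_1(3) = 3
t_q=3/4 is in segment 0 (τ=3/4); S_0(τ)=193/256

y_0=4 y_1=-5 y_2=3
S(3/4) = 193/256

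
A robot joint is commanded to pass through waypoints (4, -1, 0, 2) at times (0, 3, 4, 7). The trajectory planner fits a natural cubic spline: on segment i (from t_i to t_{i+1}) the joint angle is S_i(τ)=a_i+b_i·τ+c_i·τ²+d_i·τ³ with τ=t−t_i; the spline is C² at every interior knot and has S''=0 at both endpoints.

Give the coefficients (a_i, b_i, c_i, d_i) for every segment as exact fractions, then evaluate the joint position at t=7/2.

Δ: Δ0=-5/3, Δ1=1, Δ2=2/3
row 1: diag=8, rhs=16; c'=1/8, d'=2
row 2: denom=8−1·1/8=63/8; d'=(-2−1·2)/(63/8)=-32/63
back: M2=-32/63
back: M1=2−1/8·-32/63=130/63
M: M0=0, M1=130/63, M2=-32/63, M3=0
seg 0: a=4, c=M0/2=0, d=(M1−M0)/(6·3)=65/567, b=Δ0−h0·(2M0+M1)/6=-170/63
seg 1: a=-1, c=M1/2=65/63, d=(M2−M1)/(6·1)=-3/7, b=Δ1−h1·(2M1+M2)/6=25/63
seg 2: a=0, c=M2/2=-16/63, d=(M3−M2)/(6·3)=16/567, b=Δ2−h2·(2M2+M3)/6=74/63
t_q=7/2 → seg 1, τ=1/2; S=-1+25/63·τ+65/63·τ²+-3/7·τ³=-43/72

  seg 0: a=4 b=-170/63 c=0 d=65/567
  seg 1: a=-1 b=25/63 c=65/63 d=-3/7
  seg 2: a=0 b=74/63 c=-16/63 d=16/567
S(7/2) = -43/72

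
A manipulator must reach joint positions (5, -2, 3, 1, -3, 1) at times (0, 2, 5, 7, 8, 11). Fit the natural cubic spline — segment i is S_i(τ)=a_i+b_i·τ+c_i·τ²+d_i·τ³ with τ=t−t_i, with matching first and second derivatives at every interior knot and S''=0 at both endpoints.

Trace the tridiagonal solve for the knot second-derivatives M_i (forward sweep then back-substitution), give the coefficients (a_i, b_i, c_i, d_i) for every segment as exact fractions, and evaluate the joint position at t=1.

Δ: Δ0=-7/2, Δ1=5/3, Δ2=-1, Δ3=-4, Δ4=4/3
row 1: diag=10, rhs=31; c'=3/10, d'=31/10
row 2: denom=10−3·3/10=91/10; d'=(-16−3·31/10)/(91/10)=-253/91
row 3: denom=6−2·20/91=506/91; d'=(-18−2·-253/91)/(506/91)=-566/253
row 4: denom=8−1·91/506=3957/506; d'=(32−1·-566/253)/(3957/506)=17324/3957
back: M4=17324/3957
back: M3=-566/253−91/506·17324/3957=-11968/3957
back: M2=-253/91−20/91·-11968/3957=-8371/3957
back: M1=31/10−3/10·-8371/3957=4926/1319
M: M0=0, M1=4926/1319, M2=-8371/3957, M3=-11968/3957, M4=17324/3957, M5=0
seg 0: a=5, c=M0/2=0, d=(M1−M0)/(6·2)=821/2638, b=Δ0−h0·(2M0+M1)/6=-12517/2638
seg 1: a=-2, c=M1/2=2463/1319, d=(M2−M1)/(6·3)=-23149/71226, b=Δ1−h1·(2M1+M2)/6=-2665/2638
seg 2: a=3, c=M2/2=-8371/7914, d=(M3−M2)/(6·2)=-1199/15828, b=Δ2−h2·(2M2+M3)/6=1871/1319
seg 3: a=1, c=M3/2=-5984/3957, d=(M4−M3)/(6·1)=4882/3957, b=Δ3−h3·(2M3+M4)/6=-14726/3957
seg 4: a=-3, c=M4/2=8662/3957, d=(M5−M4)/(6·3)=-8662/35613, b=Δ4−h4·(2M4+M5)/6=-4016/1319
t_q=1 → seg 0, τ=1; S=5+-12517/2638·τ+0·τ²+821/2638·τ³=747/1319

  seg 0: a=5 b=-12517/2638 c=0 d=821/2638
  seg 1: a=-2 b=-2665/2638 c=2463/1319 d=-23149/71226
  seg 2: a=3 b=1871/1319 c=-8371/7914 d=-1199/15828
  seg 3: a=1 b=-14726/3957 c=-5984/3957 d=4882/3957
  seg 4: a=-3 b=-4016/1319 c=8662/3957 d=-8662/35613
S(1) = 747/1319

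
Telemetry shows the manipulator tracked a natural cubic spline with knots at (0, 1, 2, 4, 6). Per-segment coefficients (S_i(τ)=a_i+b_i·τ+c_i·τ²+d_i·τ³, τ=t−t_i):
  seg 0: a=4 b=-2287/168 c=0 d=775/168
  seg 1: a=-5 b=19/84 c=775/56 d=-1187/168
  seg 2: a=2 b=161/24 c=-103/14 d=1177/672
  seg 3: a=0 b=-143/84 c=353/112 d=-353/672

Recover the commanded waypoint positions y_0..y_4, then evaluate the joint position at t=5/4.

y_0=4 y_1=-5 y_2=2 y_3=0 y_4=5
S(5/4) = -15013/3584

y_0 = S_0(0) = a_0 = 4
y_1 = S_1(0) = a_1 = -5
y_2 = S_2(0) = a_2 = 2
y_3 = S_3(0) = a_3 = 0
y_4 = S_3(2) = 5
t_q=5/4 is in segment 1 (τ=1/4); S_1(τ)=-15013/3584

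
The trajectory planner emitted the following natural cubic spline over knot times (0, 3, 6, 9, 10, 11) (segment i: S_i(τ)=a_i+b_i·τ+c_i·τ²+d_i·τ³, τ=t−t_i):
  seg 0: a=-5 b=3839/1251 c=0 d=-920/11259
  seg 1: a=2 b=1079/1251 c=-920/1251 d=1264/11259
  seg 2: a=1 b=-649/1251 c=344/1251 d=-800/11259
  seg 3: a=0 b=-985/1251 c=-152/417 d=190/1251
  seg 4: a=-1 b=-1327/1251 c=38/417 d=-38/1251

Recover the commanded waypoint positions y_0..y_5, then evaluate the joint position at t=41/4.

y_0 = S_0(0) = a_0 = -5
y_1 = S_1(0) = a_1 = 2
y_2 = S_2(0) = a_2 = 1
y_3 = S_3(0) = a_3 = 0
y_4 = S_4(0) = a_4 = -1
y_5 = S_4(1) = -2
t_q=41/4 is in segment 4 (τ=1/4); S_4(τ)=-16813/13344

y_0=-5 y_1=2 y_2=1 y_3=0 y_4=-1 y_5=-2
S(41/4) = -16813/13344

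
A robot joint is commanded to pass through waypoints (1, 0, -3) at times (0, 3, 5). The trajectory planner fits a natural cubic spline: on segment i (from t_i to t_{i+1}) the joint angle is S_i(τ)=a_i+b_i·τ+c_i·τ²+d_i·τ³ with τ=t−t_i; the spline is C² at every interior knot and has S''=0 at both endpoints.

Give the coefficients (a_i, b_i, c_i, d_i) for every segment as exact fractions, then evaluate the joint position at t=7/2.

  seg 0: a=1 b=1/60 c=0 d=-7/180
  seg 1: a=0 b=-31/30 c=-7/20 d=7/120
S(7/2) = -191/320

Δ: Δ0=-1/3, Δ1=-3/2
row 1: diag=10, rhs=-7; c'=1/5, d'=-7/10
back: M1=-7/10
M: M0=0, M1=-7/10, M2=0
seg 0: a=1, c=M0/2=0, d=(M1−M0)/(6·3)=-7/180, b=Δ0−h0·(2M0+M1)/6=1/60
seg 1: a=0, c=M1/2=-7/20, d=(M2−M1)/(6·2)=7/120, b=Δ1−h1·(2M1+M2)/6=-31/30
t_q=7/2 → seg 1, τ=1/2; S=0+-31/30·τ+-7/20·τ²+7/120·τ³=-191/320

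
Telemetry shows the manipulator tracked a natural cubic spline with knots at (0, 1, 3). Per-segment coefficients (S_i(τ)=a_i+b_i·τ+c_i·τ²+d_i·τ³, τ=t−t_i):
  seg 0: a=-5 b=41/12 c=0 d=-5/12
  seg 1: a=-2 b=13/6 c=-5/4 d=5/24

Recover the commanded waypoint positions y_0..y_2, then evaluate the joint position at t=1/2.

y_0 = S_0(0) = a_0 = -5
y_1 = S_1(0) = a_1 = -2
y_2 = S_1(2) = -1
t_q=1/2 is in segment 0 (τ=1/2); S_0(τ)=-107/32

y_0=-5 y_1=-2 y_2=-1
S(1/2) = -107/32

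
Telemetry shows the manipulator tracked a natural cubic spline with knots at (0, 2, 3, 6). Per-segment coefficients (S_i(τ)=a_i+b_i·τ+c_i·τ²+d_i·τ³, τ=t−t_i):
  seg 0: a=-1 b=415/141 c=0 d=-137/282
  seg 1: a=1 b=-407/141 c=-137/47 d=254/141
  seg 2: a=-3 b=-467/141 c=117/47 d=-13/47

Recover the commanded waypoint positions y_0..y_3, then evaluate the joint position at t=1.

y_0 = S_0(0) = a_0 = -1
y_1 = S_1(0) = a_1 = 1
y_2 = S_2(0) = a_2 = -3
y_3 = S_2(3) = 2
t_q=1 is in segment 0 (τ=1); S_0(τ)=137/94

y_0=-1 y_1=1 y_2=-3 y_3=2
S(1) = 137/94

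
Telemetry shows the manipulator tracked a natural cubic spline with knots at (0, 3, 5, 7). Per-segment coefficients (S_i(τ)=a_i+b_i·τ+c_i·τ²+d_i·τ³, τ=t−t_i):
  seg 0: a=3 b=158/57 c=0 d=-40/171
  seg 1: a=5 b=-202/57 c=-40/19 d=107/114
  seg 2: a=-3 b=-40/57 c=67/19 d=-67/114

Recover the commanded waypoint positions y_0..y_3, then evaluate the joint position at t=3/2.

y_0 = S_0(0) = a_0 = 3
y_1 = S_1(0) = a_1 = 5
y_2 = S_2(0) = a_2 = -3
y_3 = S_2(2) = 5
t_q=3/2 is in segment 0 (τ=3/2); S_0(τ)=121/19

y_0=3 y_1=5 y_2=-3 y_3=5
S(3/2) = 121/19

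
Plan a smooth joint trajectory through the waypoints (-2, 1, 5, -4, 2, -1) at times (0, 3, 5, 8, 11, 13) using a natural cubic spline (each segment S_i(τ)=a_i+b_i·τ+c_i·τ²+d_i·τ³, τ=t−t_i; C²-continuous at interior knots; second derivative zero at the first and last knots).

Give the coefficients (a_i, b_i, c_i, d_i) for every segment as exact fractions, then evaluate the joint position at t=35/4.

  seg 0: a=-2 b=253/1084 c=0 d=277/3252
  seg 1: a=1 b=1373/542 c=831/1084 d=-140/271
  seg 2: a=5 b=-325/542 c=-2529/1084 d=4985/9756
  seg 3: a=-4 b=-869/1084 c=614/271 d=-4331/9756
  seg 4: a=2 b=437/542 c=-1875/1084 d=625/2168
S(35/4) = -243793/69376

Δ: Δ0=1, Δ1=2, Δ2=-3, Δ3=2, Δ4=-3/2
row 1: diag=10, rhs=6; c'=1/5, d'=3/5
row 2: denom=10−2·1/5=48/5; d'=(-30−2·3/5)/(48/5)=-13/4
row 3: denom=12−3·5/16=177/16; d'=(30−3·-13/4)/(177/16)=212/59
row 4: denom=10−3·16/59=542/59; d'=(-21−3·212/59)/(542/59)=-1875/542
back: M4=-1875/542
back: M3=212/59−16/59·-1875/542=1228/271
back: M2=-13/4−5/16·1228/271=-2529/542
back: M1=3/5−1/5·-2529/542=831/542
M: M0=0, M1=831/542, M2=-2529/542, M3=1228/271, M4=-1875/542, M5=0
seg 0: a=-2, c=M0/2=0, d=(M1−M0)/(6·3)=277/3252, b=Δ0−h0·(2M0+M1)/6=253/1084
seg 1: a=1, c=M1/2=831/1084, d=(M2−M1)/(6·2)=-140/271, b=Δ1−h1·(2M1+M2)/6=1373/542
seg 2: a=5, c=M2/2=-2529/1084, d=(M3−M2)/(6·3)=4985/9756, b=Δ2−h2·(2M2+M3)/6=-325/542
seg 3: a=-4, c=M3/2=614/271, d=(M4−M3)/(6·3)=-4331/9756, b=Δ3−h3·(2M3+M4)/6=-869/1084
seg 4: a=2, c=M4/2=-1875/1084, d=(M5−M4)/(6·2)=625/2168, b=Δ4−h4·(2M4+M5)/6=437/542
t_q=35/4 → seg 3, τ=3/4; S=-4+-869/1084·τ+614/271·τ²+-4331/9756·τ³=-243793/69376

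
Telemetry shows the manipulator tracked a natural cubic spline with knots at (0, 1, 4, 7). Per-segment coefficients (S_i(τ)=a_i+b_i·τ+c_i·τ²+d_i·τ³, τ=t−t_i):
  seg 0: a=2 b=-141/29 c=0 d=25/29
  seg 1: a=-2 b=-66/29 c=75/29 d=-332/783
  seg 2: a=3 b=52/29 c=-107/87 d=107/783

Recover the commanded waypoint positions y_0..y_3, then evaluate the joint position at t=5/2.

y_0=2 y_1=-2 y_2=3 y_3=1
S(5/2) = -119/116

y_0 = S_0(0) = a_0 = 2
y_1 = S_1(0) = a_1 = -2
y_2 = S_2(0) = a_2 = 3
y_3 = S_2(3) = 1
t_q=5/2 is in segment 1 (τ=3/2); S_1(τ)=-119/116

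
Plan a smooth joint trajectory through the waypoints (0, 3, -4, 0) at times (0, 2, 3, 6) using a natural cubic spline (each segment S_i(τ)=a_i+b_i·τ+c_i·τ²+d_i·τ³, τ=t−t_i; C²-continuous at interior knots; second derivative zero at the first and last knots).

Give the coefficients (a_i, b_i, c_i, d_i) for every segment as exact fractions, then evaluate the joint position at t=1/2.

Δ: Δ0=3/2, Δ1=-7, Δ2=4/3
row 1: diag=6, rhs=-51; c'=1/6, d'=-17/2
row 2: denom=8−1·1/6=47/6; d'=(50−1·-17/2)/(47/6)=351/47
back: M2=351/47
back: M1=-17/2−1/6·351/47=-458/47
M: M0=0, M1=-458/47, M2=351/47, M3=0
seg 0: a=0, c=M0/2=0, d=(M1−M0)/(6·2)=-229/282, b=Δ0−h0·(2M0+M1)/6=1339/282
seg 1: a=3, c=M1/2=-229/47, d=(M2−M1)/(6·1)=809/282, b=Δ1−h1·(2M1+M2)/6=-1409/282
seg 2: a=-4, c=M2/2=351/94, d=(M3−M2)/(6·3)=-39/94, b=Δ2−h2·(2M2+M3)/6=-865/141
t_q=1/2 → seg 0, τ=1/2; S=0+1339/282·τ+0·τ²+-229/282·τ³=1709/752

  seg 0: a=0 b=1339/282 c=0 d=-229/282
  seg 1: a=3 b=-1409/282 c=-229/47 d=809/282
  seg 2: a=-4 b=-865/141 c=351/94 d=-39/94
S(1/2) = 1709/752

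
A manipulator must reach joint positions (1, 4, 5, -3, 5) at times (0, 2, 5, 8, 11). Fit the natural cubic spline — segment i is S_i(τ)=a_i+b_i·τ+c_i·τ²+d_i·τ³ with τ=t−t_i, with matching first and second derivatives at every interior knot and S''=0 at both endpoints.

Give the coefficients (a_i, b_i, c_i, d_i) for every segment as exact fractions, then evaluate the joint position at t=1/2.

  seg 0: a=1 b=311/207 c=0 d=-1/1656
  seg 1: a=4 b=619/414 c=-1/276 d=-953/7452
  seg 2: a=5 b=-1639/828 c=-239/207 d=2299/7452
  seg 3: a=-3 b=-239/414 c=1343/828 d=-1343/7452
S(1/2) = 7733/4416

Δ: Δ0=3/2, Δ1=1/3, Δ2=-8/3, Δ3=8/3
row 1: diag=10, rhs=-7; c'=3/10, d'=-7/10
row 2: denom=12−3·3/10=111/10; d'=(-18−3·-7/10)/(111/10)=-53/37
row 3: denom=12−3·10/37=414/37; d'=(32−3·-53/37)/(414/37)=1343/414
back: M3=1343/414
back: M2=-53/37−10/37·1343/414=-478/207
back: M1=-7/10−3/10·-478/207=-1/138
M: M0=0, M1=-1/138, M2=-478/207, M3=1343/414, M4=0
seg 0: a=1, c=M0/2=0, d=(M1−M0)/(6·2)=-1/1656, b=Δ0−h0·(2M0+M1)/6=311/207
seg 1: a=4, c=M1/2=-1/276, d=(M2−M1)/(6·3)=-953/7452, b=Δ1−h1·(2M1+M2)/6=619/414
seg 2: a=5, c=M2/2=-239/207, d=(M3−M2)/(6·3)=2299/7452, b=Δ2−h2·(2M2+M3)/6=-1639/828
seg 3: a=-3, c=M3/2=1343/828, d=(M4−M3)/(6·3)=-1343/7452, b=Δ3−h3·(2M3+M4)/6=-239/414
t_q=1/2 → seg 0, τ=1/2; S=1+311/207·τ+0·τ²+-1/1656·τ³=7733/4416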